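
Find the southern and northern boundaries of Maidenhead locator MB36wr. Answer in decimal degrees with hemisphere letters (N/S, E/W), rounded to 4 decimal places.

73.2917° S, 73.2500° S

Field M=12, B=1: +12·20° lon, +1·10° lat → SW at lon 60°, lat -80°.
Square 3, 6: +3·2° lon, +6·1° lat → SW at lon 66°, lat -74°.
Subsquare w=22, r=17: +22·0.0833333° lon, +17·0.0416667° lat → SW at lon 67.8333°, lat -73.2917°.
Cell spans 0.0833333° lon × 0.0416667° lat.
south 73.2917° S, north 73.2500° S.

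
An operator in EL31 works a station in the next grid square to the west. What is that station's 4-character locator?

EL21

Longitude square 3; −1 → 2.
The latitude characters are unchanged.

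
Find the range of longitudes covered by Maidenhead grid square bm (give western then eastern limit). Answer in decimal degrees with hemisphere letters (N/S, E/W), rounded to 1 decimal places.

Field B=1, M=12: +1·20° lon, +12·10° lat → SW at lon -160°, lat 30°.
Cell spans 20° lon × 10° lat.
west 160.0° W, east 140.0° W.

160.0° W, 140.0° W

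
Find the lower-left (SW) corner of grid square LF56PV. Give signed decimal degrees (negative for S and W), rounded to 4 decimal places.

-33.1250, 51.2500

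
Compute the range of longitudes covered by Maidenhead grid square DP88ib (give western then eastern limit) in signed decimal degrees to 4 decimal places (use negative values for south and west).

Field D=3, P=15: +3·20° lon, +15·10° lat → SW at lon -120°, lat 60°.
Square 8, 8: +8·2° lon, +8·1° lat → SW at lon -104°, lat 68°.
Subsquare i=8, b=1: +8·0.0833333° lon, +1·0.0416667° lat → SW at lon -103.333°, lat 68.0417°.
Cell spans 0.0833333° lon × 0.0416667° lat.
west -103.3333, east -103.2500.

-103.3333, -103.2500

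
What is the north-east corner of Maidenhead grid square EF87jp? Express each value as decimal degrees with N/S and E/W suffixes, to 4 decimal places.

Field E=4, F=5: +4·20° lon, +5·10° lat → SW at lon -100°, lat -40°.
Square 8, 7: +8·2° lon, +7·1° lat → SW at lon -84°, lat -33°.
Subsquare j=9, p=15: +9·0.0833333° lon, +15·0.0416667° lat → SW at lon -83.25°, lat -32.375°.
Cell spans 0.0833333° lon × 0.0416667° lat. NE corner is SW corner plus one full cell.
latitude 32.3333° S, longitude 83.1667° W.

32.3333° S, 83.1667° W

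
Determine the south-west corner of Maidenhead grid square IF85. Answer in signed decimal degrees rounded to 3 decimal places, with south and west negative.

Field I=8, F=5: +8·20° lon, +5·10° lat → SW at lon -20°, lat -40°.
Square 8, 5: +8·2° lon, +5·1° lat → SW at lon -4°, lat -35°.
latitude -35.000, longitude -4.000.

-35.000, -4.000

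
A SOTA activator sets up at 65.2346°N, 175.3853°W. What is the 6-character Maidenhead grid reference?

AP25hf

Add 180° to longitude and 90° to latitude: 4.6147, 155.2346.
Field: lon ⌊4.6147/20⌋ = 0 → A; lat ⌊155.2346/10⌋ = 15 → P.
Square: lon ⌊4.6147/2⌋ = 2; lat ⌊5.2346/1⌋ = 5.
Subsquare: lon ⌊0.6147/0.0833333⌋ = 7 → h; lat ⌊0.2346/0.0416667⌋ = 5 → f.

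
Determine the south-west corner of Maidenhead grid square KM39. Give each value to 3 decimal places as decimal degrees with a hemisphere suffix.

Field K=10, M=12: +10·20° lon, +12·10° lat → SW at lon 20°, lat 30°.
Square 3, 9: +3·2° lon, +9·1° lat → SW at lon 26°, lat 39°.
latitude 39.000° N, longitude 26.000° E.

39.000° N, 26.000° E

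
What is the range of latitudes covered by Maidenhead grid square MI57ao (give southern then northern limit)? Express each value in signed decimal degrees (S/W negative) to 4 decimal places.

-2.4167, -2.3750

Field M=12, I=8: +12·20° lon, +8·10° lat → SW at lon 60°, lat -10°.
Square 5, 7: +5·2° lon, +7·1° lat → SW at lon 70°, lat -3°.
Subsquare a=0, o=14: +0·0.0833333° lon, +14·0.0416667° lat → SW at lon 70°, lat -2.41667°.
Cell spans 0.0833333° lon × 0.0416667° lat.
south -2.4167, north -2.3750.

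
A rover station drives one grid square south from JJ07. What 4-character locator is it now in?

Latitude square 7; −1 → 6.
The longitude characters are unchanged.

JJ06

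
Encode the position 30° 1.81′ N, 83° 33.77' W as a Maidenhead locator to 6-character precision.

EM80fa

Add 180° to longitude and 90° to latitude: 96.4372, 120.0302.
Field: 96.4372/20 → 4 → E, 120.0302/10 → 12 → M; chars EM.
Square: 16.4372/2 → 8, 0.0302/1 → 0; chars 80.
Subsquare: 0.4372/0.0833333 → 5 → f, 0.0302/0.0416667 → 0 → a; chars fa.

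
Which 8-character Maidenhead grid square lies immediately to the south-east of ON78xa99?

Longitude extended square 9; +1 → 10, wraps to 0, carry into subsquare.
Longitude subsquare x = 23; +1 → 24, wraps to 0 = a, carry into square.
Longitude square 7; +1 → 8.
Latitude extended square 9; −1 → 8.

ON88aa08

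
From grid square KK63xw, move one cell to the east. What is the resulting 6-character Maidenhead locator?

Longitude subsquare x = 23; +1 → 24, wraps to 0 = a, carry into square.
Longitude square 6; +1 → 7.
The latitude characters are unchanged.

KK73aw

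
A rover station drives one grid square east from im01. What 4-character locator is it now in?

IM11

Longitude square 0; +1 → 1.
The latitude characters are unchanged.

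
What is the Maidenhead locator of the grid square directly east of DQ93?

EQ03

Longitude square 9; +1 → 10, wraps to 0, carry into field.
Longitude field D = 3; +1 → 4 = E.
The latitude characters are unchanged.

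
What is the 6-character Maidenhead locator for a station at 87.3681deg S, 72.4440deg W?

Add 180° to longitude and 90° to latitude: 107.5560, 2.6319.
Field: 107.5560/20 → 5 → F, 2.6319/10 → 0 → A; chars FA.
Square: 7.5560/2 → 3, 2.6319/1 → 2; chars 32.
Subsquare: 1.5560/0.0833333 → 18 → s, 0.6319/0.0416667 → 15 → p; chars sp.

FA32sp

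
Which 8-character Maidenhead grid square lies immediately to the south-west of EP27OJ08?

Longitude extended square 0; −1 → -1, wraps to 9, carry into subsquare.
Longitude subsquare o = 14; −1 → 13 = n.
Latitude extended square 8; −1 → 7.

EP27nj97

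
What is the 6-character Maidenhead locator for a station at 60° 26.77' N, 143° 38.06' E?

QP10tk

Offset from 180°W / 90°S: lon 323.6343°, lat 150.4462°.
Field (20°×10°, letters A–R): 323.6343/20 → 16 → Q, 150.4462/10 → 15 → P; chars QP.
Square (2°×1°, digits 0–9): 3.6343/2 → 1, 0.4462/1 → 0; chars 10.
Subsquare (5′×2.5′, letters a–x): 1.6343/0.0833333 → 19 → t, 0.4462/0.0416667 → 10 → k; chars tk.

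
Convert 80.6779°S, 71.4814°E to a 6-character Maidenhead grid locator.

MA59rh

Offset from 180°W / 90°S: lon 251.4814°, lat 9.3221°.
Field: 251.4814/20 → 12 → M, 9.3221/10 → 0 → A; chars MA.
Square: 11.4814/2 → 5, 9.3221/1 → 9; chars 59.
Subsquare: 1.4814/0.0833333 → 17 → r, 0.3221/0.0416667 → 7 → h; chars rh.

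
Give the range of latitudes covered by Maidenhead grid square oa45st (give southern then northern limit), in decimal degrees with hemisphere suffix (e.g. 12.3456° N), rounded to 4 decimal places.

Field O=14, A=0: +14·20° lon, +0·10° lat → SW at lon 100°, lat -90°.
Square 4, 5: +4·2° lon, +5·1° lat → SW at lon 108°, lat -85°.
Subsquare s=18, t=19: +18·0.0833333° lon, +19·0.0416667° lat → SW at lon 109.5°, lat -84.2083°.
Cell spans 0.0833333° lon × 0.0416667° lat.
south 84.2083° S, north 84.1667° S.

84.2083° S, 84.1667° S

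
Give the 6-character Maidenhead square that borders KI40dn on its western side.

KI40cn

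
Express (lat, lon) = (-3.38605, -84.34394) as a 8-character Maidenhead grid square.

EI76to87

Shift to the Maidenhead origin (180°W, 90°S): lon 95.65606, lat 86.61395.
Field: 95.65606/20 → 4 → E, 86.61395/10 → 8 → I; chars EI.
Square: 15.65606/2 → 7, 6.61395/1 → 6; chars 76.
Subsquare: 1.65606/0.0833333 → 19 → t, 0.61395/0.0416667 → 14 → o; chars to.
Extended square: 0.07273/0.00833333 → 8, 0.03062/0.00416667 → 7; chars 87.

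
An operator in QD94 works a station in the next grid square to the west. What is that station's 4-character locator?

QD84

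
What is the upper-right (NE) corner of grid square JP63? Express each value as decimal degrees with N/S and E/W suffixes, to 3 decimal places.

64.000° N, 14.000° E

Field J=9, P=15: +9·20° lon, +15·10° lat → SW at lon 0°, lat 60°.
Square 6, 3: +6·2° lon, +3·1° lat → SW at lon 12°, lat 63°.
Cell spans 2° lon × 1° lat. NE corner is SW corner plus one full cell.
latitude 64.000° N, longitude 14.000° E.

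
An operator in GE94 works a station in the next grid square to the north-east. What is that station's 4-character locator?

Longitude square 9; +1 → 10, wraps to 0, carry into field.
Longitude field G = 6; +1 → 7 = H.
Latitude square 4; +1 → 5.

HE05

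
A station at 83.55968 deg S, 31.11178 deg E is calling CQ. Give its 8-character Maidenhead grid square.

Shift to the Maidenhead origin (180°W, 90°S): lon 211.11178, lat 6.44032.
Field: 211.11178/20 → 10 → K, 6.44032/10 → 0 → A; chars KA.
Square: 11.11178/2 → 5, 6.44032/1 → 6; chars 56.
Subsquare: 1.11178/0.0833333 → 13 → n, 0.44032/0.0416667 → 10 → k; chars nk.
Extended square: 0.02845/0.00833333 → 3, 0.02365/0.00416667 → 5; chars 35.

KA56nk35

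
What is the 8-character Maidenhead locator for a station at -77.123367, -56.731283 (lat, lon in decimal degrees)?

GB12pv20

Add 180° to longitude and 90° to latitude: 123.26872, 12.87663.
Field: 123.26872/20 → 6 → G, 12.87663/10 → 1 → B; chars GB.
Square: 3.26872/2 → 1, 2.87663/1 → 2; chars 12.
Subsquare: 1.26872/0.0833333 → 15 → p, 0.87663/0.0416667 → 21 → v; chars pv.
Extended square: 0.01872/0.00833333 → 2, 0.00163/0.00416667 → 0; chars 20.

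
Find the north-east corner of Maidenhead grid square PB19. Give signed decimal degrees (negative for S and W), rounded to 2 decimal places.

-70.00, 124.00

Field P=15, B=1: +15·20° lon, +1·10° lat → SW at lon 120°, lat -80°.
Square 1, 9: +1·2° lon, +9·1° lat → SW at lon 122°, lat -71°.
Cell spans 2° lon × 1° lat. NE corner is SW corner plus one full cell.
latitude -70.00, longitude 124.00.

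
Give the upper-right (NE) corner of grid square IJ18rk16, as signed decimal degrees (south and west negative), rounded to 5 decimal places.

8.44583, -16.56667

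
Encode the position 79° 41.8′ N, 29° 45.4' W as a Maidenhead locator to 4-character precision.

HQ59

Shift to the Maidenhead origin (180°W, 90°S): lon 150.24, lat 169.70.
Field: 150.24/20 → 7 → H, 169.70/10 → 16 → Q; chars HQ.
Square: 10.24/2 → 5, 9.70/1 → 9; chars 59.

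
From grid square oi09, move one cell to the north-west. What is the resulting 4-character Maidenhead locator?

Longitude square 0; −1 → -1, wraps to 9, carry into field.
Longitude field O = 14; −1 → 13 = N.
Latitude square 9; +1 → 10, wraps to 0, carry into field.
Latitude field I = 8; +1 → 9 = J.

NJ90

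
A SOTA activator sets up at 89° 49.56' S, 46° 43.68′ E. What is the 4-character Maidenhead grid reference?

LA30

Offset from 180°W / 90°S: lon 226.73°, lat 0.17°.
Field: 226.73/20 → 11 → L, 0.17/10 → 0 → A; chars LA.
Square: 6.73/2 → 3, 0.17/1 → 0; chars 30.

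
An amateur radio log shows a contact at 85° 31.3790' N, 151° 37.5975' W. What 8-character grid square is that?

BR45em45

Add 180° to longitude and 90° to latitude: 28.37338, 175.52298.
Field: 28.37338/20 → 1 → B, 175.52298/10 → 17 → R; chars BR.
Square: 8.37338/2 → 4, 5.52298/1 → 5; chars 45.
Subsquare: 0.37338/0.0833333 → 4 → e, 0.52298/0.0416667 → 12 → m; chars em.
Extended square: 0.04004/0.00833333 → 4, 0.02298/0.00416667 → 5; chars 45.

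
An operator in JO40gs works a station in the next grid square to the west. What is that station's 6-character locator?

Longitude subsquare g = 6; −1 → 5 = f.
The latitude characters are unchanged.

JO40fs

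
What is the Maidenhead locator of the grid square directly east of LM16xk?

LM26ak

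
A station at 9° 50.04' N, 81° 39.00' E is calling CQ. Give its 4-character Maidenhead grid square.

NJ09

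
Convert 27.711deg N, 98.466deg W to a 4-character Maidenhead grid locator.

EL07

Offset from 180°W / 90°S: lon 81.53°, lat 117.71°.
Field: 81.53/20 → 4 → E, 117.71/10 → 11 → L; chars EL.
Square: 1.53/2 → 0, 7.71/1 → 7; chars 07.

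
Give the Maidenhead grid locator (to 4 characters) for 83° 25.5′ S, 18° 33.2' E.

JA96

Shift to the Maidenhead origin (180°W, 90°S): lon 198.55, lat 6.58.
Field: lon ⌊198.55/20⌋ = 9 → J; lat ⌊6.58/10⌋ = 0 → A.
Square: lon ⌊18.55/2⌋ = 9; lat ⌊6.58/1⌋ = 6.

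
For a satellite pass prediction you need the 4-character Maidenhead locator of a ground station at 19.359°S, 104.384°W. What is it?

DH70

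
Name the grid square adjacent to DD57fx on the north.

DD58fa

Latitude subsquare x = 23; +1 → 24, wraps to 0 = a, carry into square.
Latitude square 7; +1 → 8.
The longitude characters are unchanged.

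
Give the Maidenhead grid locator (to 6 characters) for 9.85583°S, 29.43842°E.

Offset from 180°W / 90°S: lon 209.4384°, lat 80.1442°.
Field: 209.4384/20 → 10 → K, 80.1442/10 → 8 → I; chars KI.
Square: 9.4384/2 → 4, 0.1442/1 → 0; chars 40.
Subsquare: 1.4384/0.0833333 → 17 → r, 0.1442/0.0416667 → 3 → d; chars rd.

KI40rd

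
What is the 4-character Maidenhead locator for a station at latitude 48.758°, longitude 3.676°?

Add 180° to longitude and 90° to latitude: 183.68, 138.76.
Field: lon ⌊183.68/20⌋ = 9 → J; lat ⌊138.76/10⌋ = 13 → N.
Square: lon ⌊3.68/2⌋ = 1; lat ⌊8.76/1⌋ = 8.

JN18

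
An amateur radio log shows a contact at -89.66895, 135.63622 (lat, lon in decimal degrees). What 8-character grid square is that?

PA70th69

Shift to the Maidenhead origin (180°W, 90°S): lon 315.63622, lat 0.33105.
Field: 315.63622/20 → 15 → P, 0.33105/10 → 0 → A; chars PA.
Square: 15.63622/2 → 7, 0.33105/1 → 0; chars 70.
Subsquare: 1.63622/0.0833333 → 19 → t, 0.33105/0.0416667 → 7 → h; chars th.
Extended square: 0.05289/0.00833333 → 6, 0.03938/0.00416667 → 9; chars 69.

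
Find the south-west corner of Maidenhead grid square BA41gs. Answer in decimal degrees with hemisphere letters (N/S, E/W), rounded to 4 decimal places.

88.2500° S, 151.5000° W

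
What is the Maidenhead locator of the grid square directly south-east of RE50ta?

RD59ux

Longitude subsquare t = 19; +1 → 20 = u.
Latitude subsquare a = 0; −1 → -1, wraps to 23 = x, carry into square.
Latitude square 0; −1 → -1, wraps to 9, carry into field.
Latitude field E = 4; −1 → 3 = D.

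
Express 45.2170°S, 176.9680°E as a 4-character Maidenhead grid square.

RE84

Add 180° to longitude and 90° to latitude: 356.97, 44.78.
Field (20°×10°, letters A–R): 356.97/20 → 17 → R, 44.78/10 → 4 → E; chars RE.
Square (2°×1°, digits 0–9): 16.97/2 → 8, 4.78/1 → 4; chars 84.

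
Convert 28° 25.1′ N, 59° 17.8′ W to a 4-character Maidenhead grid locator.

GL08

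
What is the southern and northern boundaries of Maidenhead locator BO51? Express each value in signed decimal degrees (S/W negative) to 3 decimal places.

Field B=1, O=14: +1·20° lon, +14·10° lat → SW at lon -160°, lat 50°.
Square 5, 1: +5·2° lon, +1·1° lat → SW at lon -150°, lat 51°.
Cell spans 2° lon × 1° lat.
south 51.000, north 52.000.

51.000, 52.000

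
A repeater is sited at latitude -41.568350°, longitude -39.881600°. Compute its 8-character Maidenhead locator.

Add 180° to longitude and 90° to latitude: 140.11840, 48.43165.
Field: lon ⌊140.11840/20⌋ = 7 → H; lat ⌊48.43165/10⌋ = 4 → E.
Square: lon ⌊0.11840/2⌋ = 0; lat ⌊8.43165/1⌋ = 8.
Subsquare: lon ⌊0.11840/0.0833333⌋ = 1 → b; lat ⌊0.43165/0.0416667⌋ = 10 → k.
Extended square: lon ⌊0.03507/0.00833333⌋ = 4; lat ⌊0.01498/0.00416667⌋ = 3.

HE08bk43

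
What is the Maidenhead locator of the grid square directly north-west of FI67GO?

Longitude subsquare g = 6; −1 → 5 = f.
Latitude subsquare o = 14; +1 → 15 = p.

FI67fp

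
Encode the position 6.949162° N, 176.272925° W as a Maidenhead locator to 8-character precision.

AJ16uw77

Offset from 180°W / 90°S: lon 3.72708°, lat 96.94916°.
Field (20°×10°, letters A–R): lon ⌊3.72708/20⌋ = 0 → A; lat ⌊96.94916/10⌋ = 9 → J.
Square (2°×1°, digits 0–9): lon ⌊3.72708/2⌋ = 1; lat ⌊6.94916/1⌋ = 6.
Subsquare (5′×2.5′, letters a–x): lon ⌊1.72708/0.0833333⌋ = 20 → u; lat ⌊0.94916/0.0416667⌋ = 22 → w.
Extended square (30″×15″, digits 0–9): lon ⌊0.06041/0.00833333⌋ = 7; lat ⌊0.03250/0.00416667⌋ = 7.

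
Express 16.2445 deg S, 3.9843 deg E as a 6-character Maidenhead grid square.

JH13xs

Offset from 180°W / 90°S: lon 183.9843°, lat 73.7555°.
Field: lon ⌊183.9843/20⌋ = 9 → J; lat ⌊73.7555/10⌋ = 7 → H.
Square: lon ⌊3.9843/2⌋ = 1; lat ⌊3.7555/1⌋ = 3.
Subsquare: lon ⌊1.9843/0.0833333⌋ = 23 → x; lat ⌊0.7555/0.0416667⌋ = 18 → s.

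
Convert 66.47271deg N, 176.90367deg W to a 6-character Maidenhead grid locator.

AP16nl

Offset from 180°W / 90°S: lon 3.0963°, lat 156.4727°.
Field (20°×10°, letters A–R): lon ⌊3.0963/20⌋ = 0 → A; lat ⌊156.4727/10⌋ = 15 → P.
Square (2°×1°, digits 0–9): lon ⌊3.0963/2⌋ = 1; lat ⌊6.4727/1⌋ = 6.
Subsquare (5′×2.5′, letters a–x): lon ⌊1.0963/0.0833333⌋ = 13 → n; lat ⌊0.4727/0.0416667⌋ = 11 → l.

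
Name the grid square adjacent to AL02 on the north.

Latitude square 2; +1 → 3.
The longitude characters are unchanged.

AL03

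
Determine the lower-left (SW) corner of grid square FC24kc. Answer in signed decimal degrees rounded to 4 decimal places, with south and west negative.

-65.9167, -75.1667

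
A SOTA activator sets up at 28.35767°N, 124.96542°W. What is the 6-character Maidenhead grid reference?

CL78mi

Shift to the Maidenhead origin (180°W, 90°S): lon 55.0346, lat 118.3577.
Field (20°×10°, letters A–R): 55.0346/20 → 2 → C, 118.3577/10 → 11 → L; chars CL.
Square (2°×1°, digits 0–9): 15.0346/2 → 7, 8.3577/1 → 8; chars 78.
Subsquare (5′×2.5′, letters a–x): 1.0346/0.0833333 → 12 → m, 0.3577/0.0416667 → 8 → i; chars mi.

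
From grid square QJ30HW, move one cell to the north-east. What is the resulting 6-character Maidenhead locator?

QJ30ix

Longitude subsquare h = 7; +1 → 8 = i.
Latitude subsquare w = 22; +1 → 23 = x.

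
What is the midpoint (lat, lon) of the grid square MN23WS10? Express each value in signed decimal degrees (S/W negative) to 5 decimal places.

43.75208, 65.84583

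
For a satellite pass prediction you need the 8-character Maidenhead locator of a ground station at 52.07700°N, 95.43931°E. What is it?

Add 180° to longitude and 90° to latitude: 275.43931, 142.07700.
Field: lon ⌊275.43931/20⌋ = 13 → N; lat ⌊142.07700/10⌋ = 14 → O.
Square: lon ⌊15.43931/2⌋ = 7; lat ⌊2.07700/1⌋ = 2.
Subsquare: lon ⌊1.43931/0.0833333⌋ = 17 → r; lat ⌊0.07700/0.0416667⌋ = 1 → b.
Extended square: lon ⌊0.02264/0.00833333⌋ = 2; lat ⌊0.03533/0.00416667⌋ = 8.

NO72rb28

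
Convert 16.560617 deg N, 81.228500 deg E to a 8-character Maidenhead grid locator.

NK06on74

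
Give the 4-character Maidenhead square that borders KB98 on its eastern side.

Longitude square 9; +1 → 10, wraps to 0, carry into field.
Longitude field K = 10; +1 → 11 = L.
The latitude characters are unchanged.

LB08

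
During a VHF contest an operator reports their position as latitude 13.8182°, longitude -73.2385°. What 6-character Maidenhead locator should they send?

FK33jt

Offset from 180°W / 90°S: lon 106.7615°, lat 103.8182°.
Field (20°×10°, letters A–R): lon ⌊106.7615/20⌋ = 5 → F; lat ⌊103.8182/10⌋ = 10 → K.
Square (2°×1°, digits 0–9): lon ⌊6.7615/2⌋ = 3; lat ⌊3.8182/1⌋ = 3.
Subsquare (5′×2.5′, letters a–x): lon ⌊0.7615/0.0833333⌋ = 9 → j; lat ⌊0.8182/0.0416667⌋ = 19 → t.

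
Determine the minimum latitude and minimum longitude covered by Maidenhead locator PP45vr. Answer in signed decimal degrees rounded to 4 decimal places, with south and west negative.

65.7083, 129.7500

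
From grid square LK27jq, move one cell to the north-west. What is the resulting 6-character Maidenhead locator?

Longitude subsquare j = 9; −1 → 8 = i.
Latitude subsquare q = 16; +1 → 17 = r.

LK27ir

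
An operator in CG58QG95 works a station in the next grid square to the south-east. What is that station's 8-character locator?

CG58rg04

Longitude extended square 9; +1 → 10, wraps to 0, carry into subsquare.
Longitude subsquare q = 16; +1 → 17 = r.
Latitude extended square 5; −1 → 4.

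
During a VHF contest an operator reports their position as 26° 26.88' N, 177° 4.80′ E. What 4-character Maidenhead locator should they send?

RL86

Offset from 180°W / 90°S: lon 357.08°, lat 116.45°.
Field (20°×10°, letters A–R): lon ⌊357.08/20⌋ = 17 → R; lat ⌊116.45/10⌋ = 11 → L.
Square (2°×1°, digits 0–9): lon ⌊17.08/2⌋ = 8; lat ⌊6.45/1⌋ = 6.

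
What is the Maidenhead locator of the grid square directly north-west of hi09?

GJ90

Longitude square 0; −1 → -1, wraps to 9, carry into field.
Longitude field H = 7; −1 → 6 = G.
Latitude square 9; +1 → 10, wraps to 0, carry into field.
Latitude field I = 8; +1 → 9 = J.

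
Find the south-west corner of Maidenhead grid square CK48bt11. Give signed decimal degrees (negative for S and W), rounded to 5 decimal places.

18.79583, -131.90833

Field C=2, K=10: +2·20° lon, +10·10° lat → SW at lon -140°, lat 10°.
Square 4, 8: +4·2° lon, +8·1° lat → SW at lon -132°, lat 18°.
Subsquare b=1, t=19: +1·0.0833333° lon, +19·0.0416667° lat → SW at lon -131.917°, lat 18.7917°.
Extended square 1, 1: +1·0.00833333° lon, +1·0.00416667° lat → SW at lon -131.908°, lat 18.7958°.
latitude 18.79583, longitude -131.90833.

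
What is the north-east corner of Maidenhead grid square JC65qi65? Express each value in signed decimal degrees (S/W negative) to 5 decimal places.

-64.64167, 13.39167

Field J=9, C=2: +9·20° lon, +2·10° lat → SW at lon 0°, lat -70°.
Square 6, 5: +6·2° lon, +5·1° lat → SW at lon 12°, lat -65°.
Subsquare q=16, i=8: +16·0.0833333° lon, +8·0.0416667° lat → SW at lon 13.3333°, lat -64.6667°.
Extended square 6, 5: +6·0.00833333° lon, +5·0.00416667° lat → SW at lon 13.3833°, lat -64.6458°.
Cell spans 0.00833333° lon × 0.00416667° lat. NE corner is SW corner plus one full cell.
latitude -64.64167, longitude 13.39167.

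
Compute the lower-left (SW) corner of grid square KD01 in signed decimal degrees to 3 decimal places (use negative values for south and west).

Field K=10, D=3: +10·20° lon, +3·10° lat → SW at lon 20°, lat -60°.
Square 0, 1: +0·2° lon, +1·1° lat → SW at lon 20°, lat -59°.
latitude -59.000, longitude 20.000.

-59.000, 20.000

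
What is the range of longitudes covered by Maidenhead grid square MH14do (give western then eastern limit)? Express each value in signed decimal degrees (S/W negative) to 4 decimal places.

Field M=12, H=7: +12·20° lon, +7·10° lat → SW at lon 60°, lat -20°.
Square 1, 4: +1·2° lon, +4·1° lat → SW at lon 62°, lat -16°.
Subsquare d=3, o=14: +3·0.0833333° lon, +14·0.0416667° lat → SW at lon 62.25°, lat -15.4167°.
Cell spans 0.0833333° lon × 0.0416667° lat.
west 62.2500, east 62.3333.

62.2500, 62.3333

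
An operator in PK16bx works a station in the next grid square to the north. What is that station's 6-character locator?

PK17ba

Latitude subsquare x = 23; +1 → 24, wraps to 0 = a, carry into square.
Latitude square 6; +1 → 7.
The longitude characters are unchanged.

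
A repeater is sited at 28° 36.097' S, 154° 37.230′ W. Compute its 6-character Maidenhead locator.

BG21qj

Add 180° to longitude and 90° to latitude: 25.3795, 61.3984.
Field: lon ⌊25.3795/20⌋ = 1 → B; lat ⌊61.3984/10⌋ = 6 → G.
Square: lon ⌊5.3795/2⌋ = 2; lat ⌊1.3984/1⌋ = 1.
Subsquare: lon ⌊1.3795/0.0833333⌋ = 16 → q; lat ⌊0.3984/0.0416667⌋ = 9 → j.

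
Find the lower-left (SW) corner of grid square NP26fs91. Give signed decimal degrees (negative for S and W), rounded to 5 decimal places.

66.75417, 84.49167

Field N=13, P=15: +13·20° lon, +15·10° lat → SW at lon 80°, lat 60°.
Square 2, 6: +2·2° lon, +6·1° lat → SW at lon 84°, lat 66°.
Subsquare f=5, s=18: +5·0.0833333° lon, +18·0.0416667° lat → SW at lon 84.4167°, lat 66.75°.
Extended square 9, 1: +9·0.00833333° lon, +1·0.00416667° lat → SW at lon 84.4917°, lat 66.7542°.
latitude 66.75417, longitude 84.49167.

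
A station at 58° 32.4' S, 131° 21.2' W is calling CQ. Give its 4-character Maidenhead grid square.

Add 180° to longitude and 90° to latitude: 48.65, 31.46.
Field: lon ⌊48.65/20⌋ = 2 → C; lat ⌊31.46/10⌋ = 3 → D.
Square: lon ⌊8.65/2⌋ = 4; lat ⌊1.46/1⌋ = 1.

CD41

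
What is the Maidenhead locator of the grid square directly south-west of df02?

Longitude square 0; −1 → -1, wraps to 9, carry into field.
Longitude field D = 3; −1 → 2 = C.
Latitude square 2; −1 → 1.

CF91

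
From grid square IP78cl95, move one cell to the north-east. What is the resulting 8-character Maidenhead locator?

IP78dl06

Longitude extended square 9; +1 → 10, wraps to 0, carry into subsquare.
Longitude subsquare c = 2; +1 → 3 = d.
Latitude extended square 5; +1 → 6.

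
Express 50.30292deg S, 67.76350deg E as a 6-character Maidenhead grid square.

MD39vq

Offset from 180°W / 90°S: lon 247.7635°, lat 39.6971°.
Field: lon ⌊247.7635/20⌋ = 12 → M; lat ⌊39.6971/10⌋ = 3 → D.
Square: lon ⌊7.7635/2⌋ = 3; lat ⌊9.6971/1⌋ = 9.
Subsquare: lon ⌊1.7635/0.0833333⌋ = 21 → v; lat ⌊0.6971/0.0416667⌋ = 16 → q.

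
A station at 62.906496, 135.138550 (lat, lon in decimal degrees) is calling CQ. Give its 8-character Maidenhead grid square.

Add 180° to longitude and 90° to latitude: 315.13855, 152.90650.
Field (20°×10°, letters A–R): 315.13855/20 → 15 → P, 152.90650/10 → 15 → P; chars PP.
Square (2°×1°, digits 0–9): 15.13855/2 → 7, 2.90650/1 → 2; chars 72.
Subsquare (5′×2.5′, letters a–x): 1.13855/0.0833333 → 13 → n, 0.90650/0.0416667 → 21 → v; chars nv.
Extended square (30″×15″, digits 0–9): 0.05522/0.00833333 → 6, 0.03150/0.00416667 → 7; chars 67.

PP72nv67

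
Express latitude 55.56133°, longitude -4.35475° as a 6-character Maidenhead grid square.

Offset from 180°W / 90°S: lon 175.6453°, lat 145.5613°.
Field: 175.6453/20 → 8 → I, 145.5613/10 → 14 → O; chars IO.
Square: 15.6453/2 → 7, 5.5613/1 → 5; chars 75.
Subsquare: 1.6453/0.0833333 → 19 → t, 0.5613/0.0416667 → 13 → n; chars tn.

IO75tn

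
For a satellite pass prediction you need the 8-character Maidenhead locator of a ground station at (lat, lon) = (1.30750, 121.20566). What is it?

PJ01oh43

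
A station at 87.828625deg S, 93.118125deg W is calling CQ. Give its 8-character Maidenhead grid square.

Add 180° to longitude and 90° to latitude: 86.88187, 2.17137.
Field (20°×10°, letters A–R): 86.88187/20 → 4 → E, 2.17137/10 → 0 → A; chars EA.
Square (2°×1°, digits 0–9): 6.88187/2 → 3, 2.17137/1 → 2; chars 32.
Subsquare (5′×2.5′, letters a–x): 0.88187/0.0833333 → 10 → k, 0.17137/0.0416667 → 4 → e; chars ke.
Extended square (30″×15″, digits 0–9): 0.04854/0.00833333 → 5, 0.00471/0.00416667 → 1; chars 51.

EA32ke51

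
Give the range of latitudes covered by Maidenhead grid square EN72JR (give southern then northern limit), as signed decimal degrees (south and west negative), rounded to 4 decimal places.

42.7083, 42.7500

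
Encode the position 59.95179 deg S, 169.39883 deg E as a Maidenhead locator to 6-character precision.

RD40qb

Offset from 180°W / 90°S: lon 349.3988°, lat 30.0482°.
Field (20°×10°, letters A–R): lon ⌊349.3988/20⌋ = 17 → R; lat ⌊30.0482/10⌋ = 3 → D.
Square (2°×1°, digits 0–9): lon ⌊9.3988/2⌋ = 4; lat ⌊0.0482/1⌋ = 0.
Subsquare (5′×2.5′, letters a–x): lon ⌊1.3988/0.0833333⌋ = 16 → q; lat ⌊0.0482/0.0416667⌋ = 1 → b.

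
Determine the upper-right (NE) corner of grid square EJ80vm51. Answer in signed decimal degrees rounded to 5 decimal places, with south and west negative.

Field E=4, J=9: +4·20° lon, +9·10° lat → SW at lon -100°, lat 0°.
Square 8, 0: +8·2° lon, +0·1° lat → SW at lon -84°, lat 0°.
Subsquare v=21, m=12: +21·0.0833333° lon, +12·0.0416667° lat → SW at lon -82.25°, lat 0.5°.
Extended square 5, 1: +5·0.00833333° lon, +1·0.00416667° lat → SW at lon -82.2083°, lat 0.504167°.
Cell spans 0.00833333° lon × 0.00416667° lat. NE corner is SW corner plus one full cell.
latitude 0.50833, longitude -82.20000.

0.50833, -82.20000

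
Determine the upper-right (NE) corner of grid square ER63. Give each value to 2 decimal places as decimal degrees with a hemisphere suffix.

84.00° N, 86.00° W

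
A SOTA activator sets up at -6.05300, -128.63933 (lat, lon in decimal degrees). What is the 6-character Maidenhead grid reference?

Offset from 180°W / 90°S: lon 51.3607°, lat 83.9470°.
Field: lon ⌊51.3607/20⌋ = 2 → C; lat ⌊83.9470/10⌋ = 8 → I.
Square: lon ⌊11.3607/2⌋ = 5; lat ⌊3.9470/1⌋ = 3.
Subsquare: lon ⌊1.3607/0.0833333⌋ = 16 → q; lat ⌊0.9470/0.0416667⌋ = 22 → w.

CI53qw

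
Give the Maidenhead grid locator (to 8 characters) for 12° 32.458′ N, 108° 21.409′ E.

Shift to the Maidenhead origin (180°W, 90°S): lon 288.35682, lat 102.54097.
Field: 288.35682/20 → 14 → O, 102.54097/10 → 10 → K; chars OK.
Square: 8.35682/2 → 4, 2.54097/1 → 2; chars 42.
Subsquare: 0.35682/0.0833333 → 4 → e, 0.54097/0.0416667 → 12 → m; chars em.
Extended square: 0.02348/0.00833333 → 2, 0.04097/0.00416667 → 9; chars 29.

OK42em29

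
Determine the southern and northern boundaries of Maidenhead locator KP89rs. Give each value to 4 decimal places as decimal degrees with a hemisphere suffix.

Field K=10, P=15: +10·20° lon, +15·10° lat → SW at lon 20°, lat 60°.
Square 8, 9: +8·2° lon, +9·1° lat → SW at lon 36°, lat 69°.
Subsquare r=17, s=18: +17·0.0833333° lon, +18·0.0416667° lat → SW at lon 37.4167°, lat 69.75°.
Cell spans 0.0833333° lon × 0.0416667° lat.
south 69.7500° N, north 69.7917° N.

69.7500° N, 69.7917° N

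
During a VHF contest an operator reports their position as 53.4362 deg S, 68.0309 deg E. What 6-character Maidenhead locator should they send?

Add 180° to longitude and 90° to latitude: 248.0309, 36.5638.
Field: 248.0309/20 → 12 → M, 36.5638/10 → 3 → D; chars MD.
Square: 8.0309/2 → 4, 6.5638/1 → 6; chars 46.
Subsquare: 0.0309/0.0833333 → 0 → a, 0.5638/0.0416667 → 13 → n; chars an.

MD46an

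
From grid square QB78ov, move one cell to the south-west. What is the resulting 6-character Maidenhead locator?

QB78nu

Longitude subsquare o = 14; −1 → 13 = n.
Latitude subsquare v = 21; −1 → 20 = u.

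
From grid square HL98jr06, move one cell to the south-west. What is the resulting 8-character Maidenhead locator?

Longitude extended square 0; −1 → -1, wraps to 9, carry into subsquare.
Longitude subsquare j = 9; −1 → 8 = i.
Latitude extended square 6; −1 → 5.

HL98ir95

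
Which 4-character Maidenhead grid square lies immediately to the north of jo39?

Latitude square 9; +1 → 10, wraps to 0, carry into field.
Latitude field O = 14; +1 → 15 = P.
The longitude characters are unchanged.

JP30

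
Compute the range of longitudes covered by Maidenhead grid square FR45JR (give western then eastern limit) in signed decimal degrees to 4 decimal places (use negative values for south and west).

-71.2500, -71.1667

Field F=5, R=17: +5·20° lon, +17·10° lat → SW at lon -80°, lat 80°.
Square 4, 5: +4·2° lon, +5·1° lat → SW at lon -72°, lat 85°.
Subsquare j=9, r=17: +9·0.0833333° lon, +17·0.0416667° lat → SW at lon -71.25°, lat 85.7083°.
Cell spans 0.0833333° lon × 0.0416667° lat.
west -71.2500, east -71.1667.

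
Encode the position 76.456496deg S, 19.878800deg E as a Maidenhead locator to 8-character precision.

JB93wn50

Add 180° to longitude and 90° to latitude: 199.87880, 13.54350.
Field: 199.87880/20 → 9 → J, 13.54350/10 → 1 → B; chars JB.
Square: 19.87880/2 → 9, 3.54350/1 → 3; chars 93.
Subsquare: 1.87880/0.0833333 → 22 → w, 0.54350/0.0416667 → 13 → n; chars wn.
Extended square: 0.04547/0.00833333 → 5, 0.00184/0.00416667 → 0; chars 50.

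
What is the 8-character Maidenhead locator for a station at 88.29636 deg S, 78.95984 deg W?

Add 180° to longitude and 90° to latitude: 101.04016, 1.70364.
Field: lon ⌊101.04016/20⌋ = 5 → F; lat ⌊1.70364/10⌋ = 0 → A.
Square: lon ⌊1.04016/2⌋ = 0; lat ⌊1.70364/1⌋ = 1.
Subsquare: lon ⌊1.04016/0.0833333⌋ = 12 → m; lat ⌊0.70364/0.0416667⌋ = 16 → q.
Extended square: lon ⌊0.04016/0.00833333⌋ = 4; lat ⌊0.03697/0.00416667⌋ = 8.

FA01mq48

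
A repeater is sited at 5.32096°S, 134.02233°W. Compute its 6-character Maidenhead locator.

CI24xq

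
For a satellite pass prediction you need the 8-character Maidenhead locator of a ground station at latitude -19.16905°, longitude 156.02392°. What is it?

Shift to the Maidenhead origin (180°W, 90°S): lon 336.02392, lat 70.83095.
Field (20°×10°, letters A–R): 336.02392/20 → 16 → Q, 70.83095/10 → 7 → H; chars QH.
Square (2°×1°, digits 0–9): 16.02392/2 → 8, 0.83095/1 → 0; chars 80.
Subsquare (5′×2.5′, letters a–x): 0.02392/0.0833333 → 0 → a, 0.83095/0.0416667 → 19 → t; chars at.
Extended square (30″×15″, digits 0–9): 0.02392/0.00833333 → 2, 0.03928/0.00416667 → 9; chars 29.

QH80at29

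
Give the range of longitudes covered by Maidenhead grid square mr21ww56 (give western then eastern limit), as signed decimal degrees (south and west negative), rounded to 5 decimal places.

Field M=12, R=17: +12·20° lon, +17·10° lat → SW at lon 60°, lat 80°.
Square 2, 1: +2·2° lon, +1·1° lat → SW at lon 64°, lat 81°.
Subsquare w=22, w=22: +22·0.0833333° lon, +22·0.0416667° lat → SW at lon 65.8333°, lat 81.9167°.
Extended square 5, 6: +5·0.00833333° lon, +6·0.00416667° lat → SW at lon 65.875°, lat 81.9417°.
Cell spans 0.00833333° lon × 0.00416667° lat.
west 65.87500, east 65.88333.

65.87500, 65.88333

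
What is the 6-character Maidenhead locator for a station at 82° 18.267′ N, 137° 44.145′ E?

PR82uh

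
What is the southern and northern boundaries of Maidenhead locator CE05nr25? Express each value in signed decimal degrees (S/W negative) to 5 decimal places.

Field C=2, E=4: +2·20° lon, +4·10° lat → SW at lon -140°, lat -50°.
Square 0, 5: +0·2° lon, +5·1° lat → SW at lon -140°, lat -45°.
Subsquare n=13, r=17: +13·0.0833333° lon, +17·0.0416667° lat → SW at lon -138.917°, lat -44.2917°.
Extended square 2, 5: +2·0.00833333° lon, +5·0.00416667° lat → SW at lon -138.9°, lat -44.2708°.
Cell spans 0.00833333° lon × 0.00416667° lat.
south -44.27083, north -44.26667.

-44.27083, -44.26667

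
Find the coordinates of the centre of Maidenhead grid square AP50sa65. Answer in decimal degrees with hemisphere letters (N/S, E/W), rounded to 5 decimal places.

60.02292° N, 168.44583° W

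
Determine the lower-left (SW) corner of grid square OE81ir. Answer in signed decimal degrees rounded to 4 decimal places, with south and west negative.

-48.2917, 116.6667

Field O=14, E=4: +14·20° lon, +4·10° lat → SW at lon 100°, lat -50°.
Square 8, 1: +8·2° lon, +1·1° lat → SW at lon 116°, lat -49°.
Subsquare i=8, r=17: +8·0.0833333° lon, +17·0.0416667° lat → SW at lon 116.667°, lat -48.2917°.
latitude -48.2917, longitude 116.6667.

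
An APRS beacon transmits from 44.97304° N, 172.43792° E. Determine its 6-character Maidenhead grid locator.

Offset from 180°W / 90°S: lon 352.4379°, lat 134.9730°.
Field: lon ⌊352.4379/20⌋ = 17 → R; lat ⌊134.9730/10⌋ = 13 → N.
Square: lon ⌊12.4379/2⌋ = 6; lat ⌊4.9730/1⌋ = 4.
Subsquare: lon ⌊0.4379/0.0833333⌋ = 5 → f; lat ⌊0.9730/0.0416667⌋ = 23 → x.

RN64fx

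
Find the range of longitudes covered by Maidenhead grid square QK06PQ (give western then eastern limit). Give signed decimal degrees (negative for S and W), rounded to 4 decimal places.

Field Q=16, K=10: +16·20° lon, +10·10° lat → SW at lon 140°, lat 10°.
Square 0, 6: +0·2° lon, +6·1° lat → SW at lon 140°, lat 16°.
Subsquare p=15, q=16: +15·0.0833333° lon, +16·0.0416667° lat → SW at lon 141.25°, lat 16.6667°.
Cell spans 0.0833333° lon × 0.0416667° lat.
west 141.2500, east 141.3333.

141.2500, 141.3333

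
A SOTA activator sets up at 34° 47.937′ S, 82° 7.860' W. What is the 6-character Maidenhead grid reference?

EF85we

Offset from 180°W / 90°S: lon 97.8690°, lat 55.2011°.
Field: 97.8690/20 → 4 → E, 55.2011/10 → 5 → F; chars EF.
Square: 17.8690/2 → 8, 5.2011/1 → 5; chars 85.
Subsquare: 1.8690/0.0833333 → 22 → w, 0.2011/0.0416667 → 4 → e; chars we.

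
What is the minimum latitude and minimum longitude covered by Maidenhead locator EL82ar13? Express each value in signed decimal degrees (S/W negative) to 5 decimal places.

Field E=4, L=11: +4·20° lon, +11·10° lat → SW at lon -100°, lat 20°.
Square 8, 2: +8·2° lon, +2·1° lat → SW at lon -84°, lat 22°.
Subsquare a=0, r=17: +0·0.0833333° lon, +17·0.0416667° lat → SW at lon -84°, lat 22.7083°.
Extended square 1, 3: +1·0.00833333° lon, +3·0.00416667° lat → SW at lon -83.9917°, lat 22.7208°.
latitude 22.72083, longitude -83.99167.

22.72083, -83.99167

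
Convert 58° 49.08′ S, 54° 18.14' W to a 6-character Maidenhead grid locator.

GD21ue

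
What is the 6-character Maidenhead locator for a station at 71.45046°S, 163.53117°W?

AB88fn

Shift to the Maidenhead origin (180°W, 90°S): lon 16.4688, lat 18.5495.
Field: lon ⌊16.4688/20⌋ = 0 → A; lat ⌊18.5495/10⌋ = 1 → B.
Square: lon ⌊16.4688/2⌋ = 8; lat ⌊8.5495/1⌋ = 8.
Subsquare: lon ⌊0.4688/0.0833333⌋ = 5 → f; lat ⌊0.5495/0.0416667⌋ = 13 → n.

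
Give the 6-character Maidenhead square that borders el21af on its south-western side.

EL11xe

Longitude subsquare a = 0; −1 → -1, wraps to 23 = x, carry into square.
Longitude square 2; −1 → 1.
Latitude subsquare f = 5; −1 → 4 = e.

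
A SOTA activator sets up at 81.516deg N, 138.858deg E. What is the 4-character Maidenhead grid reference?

Offset from 180°W / 90°S: lon 318.86°, lat 171.52°.
Field (20°×10°, letters A–R): 318.86/20 → 15 → P, 171.52/10 → 17 → R; chars PR.
Square (2°×1°, digits 0–9): 18.86/2 → 9, 1.52/1 → 1; chars 91.

PR91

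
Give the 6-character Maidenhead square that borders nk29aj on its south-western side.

Longitude subsquare a = 0; −1 → -1, wraps to 23 = x, carry into square.
Longitude square 2; −1 → 1.
Latitude subsquare j = 9; −1 → 8 = i.

NK19xi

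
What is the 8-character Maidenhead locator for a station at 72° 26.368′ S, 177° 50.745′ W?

Offset from 180°W / 90°S: lon 2.15425°, lat 17.56053°.
Field: lon ⌊2.15425/20⌋ = 0 → A; lat ⌊17.56053/10⌋ = 1 → B.
Square: lon ⌊2.15425/2⌋ = 1; lat ⌊7.56053/1⌋ = 7.
Subsquare: lon ⌊0.15425/0.0833333⌋ = 1 → b; lat ⌊0.56053/0.0416667⌋ = 13 → n.
Extended square: lon ⌊0.07092/0.00833333⌋ = 8; lat ⌊0.01887/0.00416667⌋ = 4.

AB17bn84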